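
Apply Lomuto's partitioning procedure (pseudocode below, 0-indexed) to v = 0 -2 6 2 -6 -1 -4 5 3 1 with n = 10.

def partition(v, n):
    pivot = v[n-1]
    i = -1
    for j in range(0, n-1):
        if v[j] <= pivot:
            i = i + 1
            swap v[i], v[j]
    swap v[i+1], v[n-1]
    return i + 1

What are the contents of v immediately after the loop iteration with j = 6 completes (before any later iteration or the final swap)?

0 -2 -6 -1 -4 2 6 5 3 1

pivot=1, i=-1
j=0: 0≤1, i=0, swap(0,0) ⇒ 0 -2 6 2 -6 -1 -4 5 3 1
j=1: -2≤1, i=1, swap(1,1) ⇒ 0 -2 6 2 -6 -1 -4 5 3 1
j=2: 6>1, skip
j=3: 2>1, skip
j=4: -6≤1, i=2, swap(2,4) ⇒ 0 -2 -6 2 6 -1 -4 5 3 1
j=5: -1≤1, i=3, swap(3,5) ⇒ 0 -2 -6 -1 6 2 -4 5 3 1
j=6: -4≤1, i=4, swap(4,6) ⇒ 0 -2 -6 -1 -4 2 6 5 3 1
(after j=6) v = 0 -2 -6 -1 -4 2 6 5 3 1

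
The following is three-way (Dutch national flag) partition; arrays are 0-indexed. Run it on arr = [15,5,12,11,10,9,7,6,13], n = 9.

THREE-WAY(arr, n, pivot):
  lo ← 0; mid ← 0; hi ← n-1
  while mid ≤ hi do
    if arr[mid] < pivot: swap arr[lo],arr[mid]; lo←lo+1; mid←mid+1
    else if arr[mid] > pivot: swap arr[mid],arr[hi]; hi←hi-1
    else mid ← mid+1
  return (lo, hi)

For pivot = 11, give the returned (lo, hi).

pivot = 11; lo=0, mid=0, hi=8
arr[mid]=15>11: swap arr[0],arr[8]; hi=7 → [13,5,12,11,10,9,7,6,15]
arr[mid]=13>11: swap arr[0],arr[7]; hi=6 → [6,5,12,11,10,9,7,13,15]
arr[mid]=6<11: swap arr[0],arr[0]; lo=1,mid=1 → [6,5,12,11,10,9,7,13,15]
arr[mid]=5<11: swap arr[1],arr[1]; lo=2,mid=2 → [6,5,12,11,10,9,7,13,15]
arr[mid]=12>11: swap arr[2],arr[6]; hi=5 → [6,5,7,11,10,9,12,13,15]
arr[mid]=7<11: swap arr[2],arr[2]; lo=3,mid=3 → [6,5,7,11,10,9,12,13,15]
arr[mid]=11=11: mid=4
arr[mid]=10<11: swap arr[3],arr[4]; lo=4,mid=5 → [6,5,7,10,11,9,12,13,15]
arr[mid]=9<11: swap arr[4],arr[5]; lo=5,mid=6 → [6,5,7,10,9,11,12,13,15]
end: lo=5, hi=5; arr = [6,5,7,10,9,11,12,13,15]

(5, 5)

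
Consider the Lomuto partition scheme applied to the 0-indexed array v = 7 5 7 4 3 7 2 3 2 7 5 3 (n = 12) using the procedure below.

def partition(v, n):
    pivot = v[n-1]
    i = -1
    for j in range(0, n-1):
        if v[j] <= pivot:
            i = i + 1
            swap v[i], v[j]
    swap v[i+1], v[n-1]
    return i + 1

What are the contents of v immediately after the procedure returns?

3 2 3 2 3 7 5 7 4 7 5 7

pivot = v[11] = 3; i = -1
j=0: v[0]=7 > 3 → no swap
j=1: v[1]=5 > 3 → no swap
j=2: v[2]=7 > 3 → no swap
j=3: v[3]=4 > 3 → no swap
j=4: v[4]=3 ≤ 3 → i=0, swap v[0],v[4] → 3 5 7 4 7 7 2 3 2 7 5 3
j=5: v[5]=7 > 3 → no swap
j=6: v[6]=2 ≤ 3 → i=1, swap v[1],v[6] → 3 2 7 4 7 7 5 3 2 7 5 3
j=7: v[7]=3 ≤ 3 → i=2, swap v[2],v[7] → 3 2 3 4 7 7 5 7 2 7 5 3
j=8: v[8]=2 ≤ 3 → i=3, swap v[3],v[8] → 3 2 3 2 7 7 5 7 4 7 5 3
j=9: v[9]=7 > 3 → no swap
j=10: v[10]=5 > 3 → no swap
final swap v[4],v[11] → 3 2 3 2 3 7 5 7 4 7 5 7; return 4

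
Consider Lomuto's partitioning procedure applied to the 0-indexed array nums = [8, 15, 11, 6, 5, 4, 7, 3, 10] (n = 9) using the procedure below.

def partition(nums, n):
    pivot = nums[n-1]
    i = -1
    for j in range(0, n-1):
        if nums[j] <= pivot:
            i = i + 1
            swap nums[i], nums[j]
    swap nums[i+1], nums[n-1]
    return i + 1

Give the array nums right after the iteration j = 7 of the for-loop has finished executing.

[8, 6, 5, 4, 7, 3, 11, 15, 10]

pivot = nums[8] = 10; i = -1
j=0: nums[0]=8 ≤ 10 → i=0, swap nums[0],nums[0] (no change) → [8, 15, 11, 6, 5, 4, 7, 3, 10]
j=1: nums[1]=15 > 10 → no swap
j=2: nums[2]=11 > 10 → no swap
j=3: nums[3]=6 ≤ 10 → i=1, swap nums[1],nums[3] → [8, 6, 11, 15, 5, 4, 7, 3, 10]
j=4: nums[4]=5 ≤ 10 → i=2, swap nums[2],nums[4] → [8, 6, 5, 15, 11, 4, 7, 3, 10]
j=5: nums[5]=4 ≤ 10 → i=3, swap nums[3],nums[5] → [8, 6, 5, 4, 11, 15, 7, 3, 10]
j=6: nums[6]=7 ≤ 10 → i=4, swap nums[4],nums[6] → [8, 6, 5, 4, 7, 15, 11, 3, 10]
j=7: nums[7]=3 ≤ 10 → i=5, swap nums[5],nums[7] → [8, 6, 5, 4, 7, 3, 11, 15, 10]
(after j=7) nums = [8, 6, 5, 4, 7, 3, 11, 15, 10]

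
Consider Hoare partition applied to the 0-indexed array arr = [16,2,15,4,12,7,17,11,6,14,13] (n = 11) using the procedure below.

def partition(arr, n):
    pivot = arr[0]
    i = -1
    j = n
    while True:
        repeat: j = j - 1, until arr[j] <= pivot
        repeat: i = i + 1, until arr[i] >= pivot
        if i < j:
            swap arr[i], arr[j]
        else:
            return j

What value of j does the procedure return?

8

pivot=16
j stops at 10 (13), i stops at 0 (16); swap ⇒ [13,2,15,4,12,7,17,11,6,14,16]
j stops at 9 (14), i stops at 6 (17); swap ⇒ [13,2,15,4,12,7,14,11,6,17,16]
j stops at 8, i stops at 9; i≥j ⇒ return 8. arr=[13,2,15,4,12,7,14,11,6,17,16]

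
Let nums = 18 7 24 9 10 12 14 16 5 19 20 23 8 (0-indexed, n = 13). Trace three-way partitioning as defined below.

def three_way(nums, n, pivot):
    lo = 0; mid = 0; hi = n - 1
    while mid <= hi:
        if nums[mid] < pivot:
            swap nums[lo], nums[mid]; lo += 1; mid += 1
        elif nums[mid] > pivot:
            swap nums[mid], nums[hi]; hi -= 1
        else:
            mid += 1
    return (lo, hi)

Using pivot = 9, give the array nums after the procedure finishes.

8 7 5 9 12 14 16 10 19 20 23 24 18

pivot = 9; lo=0, mid=0, hi=12
nums[mid]=18>9: swap nums[0],nums[12]; hi=11 → 8 7 24 9 10 12 14 16 5 19 20 23 18
nums[mid]=8<9: swap nums[0],nums[0]; lo=1,mid=1 → 8 7 24 9 10 12 14 16 5 19 20 23 18
nums[mid]=7<9: swap nums[1],nums[1]; lo=2,mid=2 → 8 7 24 9 10 12 14 16 5 19 20 23 18
nums[mid]=24>9: swap nums[2],nums[11]; hi=10 → 8 7 23 9 10 12 14 16 5 19 20 24 18
nums[mid]=23>9: swap nums[2],nums[10]; hi=9 → 8 7 20 9 10 12 14 16 5 19 23 24 18
nums[mid]=20>9: swap nums[2],nums[9]; hi=8 → 8 7 19 9 10 12 14 16 5 20 23 24 18
nums[mid]=19>9: swap nums[2],nums[8]; hi=7 → 8 7 5 9 10 12 14 16 19 20 23 24 18
nums[mid]=5<9: swap nums[2],nums[2]; lo=3,mid=3 → 8 7 5 9 10 12 14 16 19 20 23 24 18
nums[mid]=9=9: mid=4
nums[mid]=10>9: swap nums[4],nums[7]; hi=6 → 8 7 5 9 16 12 14 10 19 20 23 24 18
nums[mid]=16>9: swap nums[4],nums[6]; hi=5 → 8 7 5 9 14 12 16 10 19 20 23 24 18
nums[mid]=14>9: swap nums[4],nums[5]; hi=4 → 8 7 5 9 12 14 16 10 19 20 23 24 18
nums[mid]=12>9: swap nums[4],nums[4]; hi=3 → 8 7 5 9 12 14 16 10 19 20 23 24 18
end: lo=3, hi=3; nums = 8 7 5 9 12 14 16 10 19 20 23 24 18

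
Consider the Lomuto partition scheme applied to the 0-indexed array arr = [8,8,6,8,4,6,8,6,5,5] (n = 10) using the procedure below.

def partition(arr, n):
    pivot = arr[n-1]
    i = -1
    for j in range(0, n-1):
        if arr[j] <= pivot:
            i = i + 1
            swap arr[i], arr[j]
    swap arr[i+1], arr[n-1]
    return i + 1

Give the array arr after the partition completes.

pivot = arr[9] = 5; i = -1
j=0: arr[0]=8 > 5 → no swap
j=1: arr[1]=8 > 5 → no swap
j=2: arr[2]=6 > 5 → no swap
j=3: arr[3]=8 > 5 → no swap
j=4: arr[4]=4 ≤ 5 → i=0, swap arr[0],arr[4] → [4,8,6,8,8,6,8,6,5,5]
j=5: arr[5]=6 > 5 → no swap
j=6: arr[6]=8 > 5 → no swap
j=7: arr[7]=6 > 5 → no swap
j=8: arr[8]=5 ≤ 5 → i=1, swap arr[1],arr[8] → [4,5,6,8,8,6,8,6,8,5]
final swap arr[2],arr[9] → [4,5,5,8,8,6,8,6,8,6]; return 2

[4,5,5,8,8,6,8,6,8,6]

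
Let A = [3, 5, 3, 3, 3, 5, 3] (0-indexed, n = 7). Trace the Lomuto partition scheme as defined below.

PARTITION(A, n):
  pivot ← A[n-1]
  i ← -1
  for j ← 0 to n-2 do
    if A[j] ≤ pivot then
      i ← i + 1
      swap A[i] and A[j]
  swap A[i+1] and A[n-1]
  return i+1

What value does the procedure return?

pivot = A[6] = 3; i = -1
j=0: A[0]=3 ≤ 3 → i=0, swap A[0],A[0] (no change) → [3, 5, 3, 3, 3, 5, 3]
j=1: A[1]=5 > 3 → no swap
j=2: A[2]=3 ≤ 3 → i=1, swap A[1],A[2] → [3, 3, 5, 3, 3, 5, 3]
j=3: A[3]=3 ≤ 3 → i=2, swap A[2],A[3] → [3, 3, 3, 5, 3, 5, 3]
j=4: A[4]=3 ≤ 3 → i=3, swap A[3],A[4] → [3, 3, 3, 3, 5, 5, 3]
j=5: A[5]=5 > 3 → no swap
final swap A[4],A[6] → [3, 3, 3, 3, 3, 5, 5]; return 4

4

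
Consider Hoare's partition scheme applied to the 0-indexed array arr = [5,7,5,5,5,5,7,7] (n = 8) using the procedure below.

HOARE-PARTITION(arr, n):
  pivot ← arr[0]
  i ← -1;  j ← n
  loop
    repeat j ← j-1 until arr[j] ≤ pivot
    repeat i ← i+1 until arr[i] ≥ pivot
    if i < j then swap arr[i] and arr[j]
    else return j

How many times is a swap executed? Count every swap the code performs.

pivot = arr[0] = 5; i = -1, j = 8
j→5 (arr[5]=5≤5), i→0 (arr[0]=5≥5); i<j, swap → [5,7,5,5,5,5,7,7]
j→4 (arr[4]=5≤5), i→1 (arr[1]=7≥5); i<j, swap → [5,5,5,5,7,5,7,7]
j→3 (arr[3]=5≤5), i→2 (arr[2]=5≥5); i<j, swap → [5,5,5,5,7,5,7,7]
j→2, i→3; i≥j, return j=2. arr = [5,5,5,5,7,5,7,7]

3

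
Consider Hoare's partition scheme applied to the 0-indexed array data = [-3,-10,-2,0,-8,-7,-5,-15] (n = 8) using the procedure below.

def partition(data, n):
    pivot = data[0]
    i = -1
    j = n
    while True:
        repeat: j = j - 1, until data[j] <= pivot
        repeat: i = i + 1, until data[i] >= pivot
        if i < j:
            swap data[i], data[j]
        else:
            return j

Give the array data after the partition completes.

[-15,-10,-5,-7,-8,0,-2,-3]

pivot=-3
j stops at 7 (-15), i stops at 0 (-3); swap ⇒ [-15,-10,-2,0,-8,-7,-5,-3]
j stops at 6 (-5), i stops at 2 (-2); swap ⇒ [-15,-10,-5,0,-8,-7,-2,-3]
j stops at 5 (-7), i stops at 3 (0); swap ⇒ [-15,-10,-5,-7,-8,0,-2,-3]
j stops at 4, i stops at 5; i≥j ⇒ return 4. data=[-15,-10,-5,-7,-8,0,-2,-3]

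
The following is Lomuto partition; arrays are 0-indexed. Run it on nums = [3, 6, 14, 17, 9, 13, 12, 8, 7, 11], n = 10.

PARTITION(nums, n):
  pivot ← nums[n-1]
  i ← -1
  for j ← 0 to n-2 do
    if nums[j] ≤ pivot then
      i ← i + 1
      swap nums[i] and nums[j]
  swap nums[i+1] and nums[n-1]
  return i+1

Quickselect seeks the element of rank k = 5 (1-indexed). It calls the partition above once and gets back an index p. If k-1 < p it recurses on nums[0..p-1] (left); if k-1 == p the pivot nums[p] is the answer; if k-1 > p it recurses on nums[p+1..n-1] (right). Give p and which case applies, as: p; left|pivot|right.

5; left

pivot = nums[9] = 11; i = -1
j=0: nums[0]=3 ≤ 11 → i=0, swap nums[0],nums[0] (no change) → [3, 6, 14, 17, 9, 13, 12, 8, 7, 11]
j=1: nums[1]=6 ≤ 11 → i=1, swap nums[1],nums[1] (no change) → [3, 6, 14, 17, 9, 13, 12, 8, 7, 11]
j=2: nums[2]=14 > 11 → no swap
j=3: nums[3]=17 > 11 → no swap
j=4: nums[4]=9 ≤ 11 → i=2, swap nums[2],nums[4] → [3, 6, 9, 17, 14, 13, 12, 8, 7, 11]
j=5: nums[5]=13 > 11 → no swap
j=6: nums[6]=12 > 11 → no swap
j=7: nums[7]=8 ≤ 11 → i=3, swap nums[3],nums[7] → [3, 6, 9, 8, 14, 13, 12, 17, 7, 11]
j=8: nums[8]=7 ≤ 11 → i=4, swap nums[4],nums[8] → [3, 6, 9, 8, 7, 13, 12, 17, 14, 11]
final swap nums[5],nums[9] → [3, 6, 9, 8, 7, 11, 12, 17, 14, 13]; return 5
p = 5; k-1 = 4 < 5 ⇒ left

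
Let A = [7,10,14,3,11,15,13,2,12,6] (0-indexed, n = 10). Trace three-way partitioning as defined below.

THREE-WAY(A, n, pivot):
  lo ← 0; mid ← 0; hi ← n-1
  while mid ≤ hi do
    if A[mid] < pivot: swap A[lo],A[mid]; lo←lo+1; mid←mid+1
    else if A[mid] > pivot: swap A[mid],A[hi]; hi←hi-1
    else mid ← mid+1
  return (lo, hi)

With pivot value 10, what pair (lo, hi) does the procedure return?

pivot = 10; lo=0, mid=0, hi=9
A[mid]=7<10: swap A[0],A[0]; lo=1,mid=1 → [7,10,14,3,11,15,13,2,12,6]
A[mid]=10=10: mid=2
A[mid]=14>10: swap A[2],A[9]; hi=8 → [7,10,6,3,11,15,13,2,12,14]
A[mid]=6<10: swap A[1],A[2]; lo=2,mid=3 → [7,6,10,3,11,15,13,2,12,14]
A[mid]=3<10: swap A[2],A[3]; lo=3,mid=4 → [7,6,3,10,11,15,13,2,12,14]
A[mid]=11>10: swap A[4],A[8]; hi=7 → [7,6,3,10,12,15,13,2,11,14]
A[mid]=12>10: swap A[4],A[7]; hi=6 → [7,6,3,10,2,15,13,12,11,14]
A[mid]=2<10: swap A[3],A[4]; lo=4,mid=5 → [7,6,3,2,10,15,13,12,11,14]
A[mid]=15>10: swap A[5],A[6]; hi=5 → [7,6,3,2,10,13,15,12,11,14]
A[mid]=13>10: swap A[5],A[5]; hi=4 → [7,6,3,2,10,13,15,12,11,14]
end: lo=4, hi=4; A = [7,6,3,2,10,13,15,12,11,14]

(4, 4)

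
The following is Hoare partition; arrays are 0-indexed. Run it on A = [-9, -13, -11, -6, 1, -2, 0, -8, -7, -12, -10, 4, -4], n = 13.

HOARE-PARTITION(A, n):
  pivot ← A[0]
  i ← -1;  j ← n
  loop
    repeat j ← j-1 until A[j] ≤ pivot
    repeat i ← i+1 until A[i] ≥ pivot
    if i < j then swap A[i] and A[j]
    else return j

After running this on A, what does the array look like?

pivot=-9
j stops at 10 (-10), i stops at 0 (-9); swap ⇒ [-10, -13, -11, -6, 1, -2, 0, -8, -7, -12, -9, 4, -4]
j stops at 9 (-12), i stops at 3 (-6); swap ⇒ [-10, -13, -11, -12, 1, -2, 0, -8, -7, -6, -9, 4, -4]
j stops at 3, i stops at 4; i≥j ⇒ return 3. A=[-10, -13, -11, -12, 1, -2, 0, -8, -7, -6, -9, 4, -4]

[-10, -13, -11, -12, 1, -2, 0, -8, -7, -6, -9, 4, -4]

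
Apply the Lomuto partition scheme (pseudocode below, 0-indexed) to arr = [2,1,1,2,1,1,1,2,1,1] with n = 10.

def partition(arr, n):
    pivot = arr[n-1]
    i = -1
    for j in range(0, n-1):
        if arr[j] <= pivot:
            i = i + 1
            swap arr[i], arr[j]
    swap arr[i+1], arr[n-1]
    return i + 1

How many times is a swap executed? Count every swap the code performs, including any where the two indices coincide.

pivot=1, i=-1
j=0: 2>1, skip
j=1: 1≤1, i=0, swap(0,1) ⇒ [1,2,1,2,1,1,1,2,1,1]
j=2: 1≤1, i=1, swap(1,2) ⇒ [1,1,2,2,1,1,1,2,1,1]
j=3: 2>1, skip
j=4: 1≤1, i=2, swap(2,4) ⇒ [1,1,1,2,2,1,1,2,1,1]
j=5: 1≤1, i=3, swap(3,5) ⇒ [1,1,1,1,2,2,1,2,1,1]
j=6: 1≤1, i=4, swap(4,6) ⇒ [1,1,1,1,1,2,2,2,1,1]
j=7: 2>1, skip
j=8: 1≤1, i=5, swap(5,8) ⇒ [1,1,1,1,1,1,2,2,2,1]
swap(6,9) ⇒ [1,1,1,1,1,1,1,2,2,2]; return 6

7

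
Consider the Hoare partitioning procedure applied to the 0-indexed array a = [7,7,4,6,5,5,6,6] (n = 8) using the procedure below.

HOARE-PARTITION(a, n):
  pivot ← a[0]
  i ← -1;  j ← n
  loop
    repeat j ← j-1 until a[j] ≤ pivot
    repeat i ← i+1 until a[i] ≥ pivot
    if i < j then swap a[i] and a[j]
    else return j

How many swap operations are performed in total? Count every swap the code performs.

pivot = a[0] = 7; i = -1, j = 8
j→7 (a[7]=6≤7), i→0 (a[0]=7≥7); i<j, swap → [6,7,4,6,5,5,6,7]
j→6 (a[6]=6≤7), i→1 (a[1]=7≥7); i<j, swap → [6,6,4,6,5,5,7,7]
j→5, i→6; i≥j, return j=5. a = [6,6,4,6,5,5,7,7]

2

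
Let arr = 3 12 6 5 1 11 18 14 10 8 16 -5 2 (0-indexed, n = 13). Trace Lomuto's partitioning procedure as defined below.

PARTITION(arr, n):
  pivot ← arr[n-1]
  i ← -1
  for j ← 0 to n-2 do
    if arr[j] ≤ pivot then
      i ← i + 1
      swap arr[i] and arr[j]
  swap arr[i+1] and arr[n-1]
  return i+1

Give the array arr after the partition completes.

1 -5 2 5 3 11 18 14 10 8 16 12 6

pivot = arr[12] = 2; i = -1
j=0: arr[0]=3 > 2 → no swap
j=1: arr[1]=12 > 2 → no swap
j=2: arr[2]=6 > 2 → no swap
j=3: arr[3]=5 > 2 → no swap
j=4: arr[4]=1 ≤ 2 → i=0, swap arr[0],arr[4] → 1 12 6 5 3 11 18 14 10 8 16 -5 2
j=5: arr[5]=11 > 2 → no swap
j=6: arr[6]=18 > 2 → no swap
j=7: arr[7]=14 > 2 → no swap
j=8: arr[8]=10 > 2 → no swap
j=9: arr[9]=8 > 2 → no swap
j=10: arr[10]=16 > 2 → no swap
j=11: arr[11]=-5 ≤ 2 → i=1, swap arr[1],arr[11] → 1 -5 6 5 3 11 18 14 10 8 16 12 2
final swap arr[2],arr[12] → 1 -5 2 5 3 11 18 14 10 8 16 12 6; return 2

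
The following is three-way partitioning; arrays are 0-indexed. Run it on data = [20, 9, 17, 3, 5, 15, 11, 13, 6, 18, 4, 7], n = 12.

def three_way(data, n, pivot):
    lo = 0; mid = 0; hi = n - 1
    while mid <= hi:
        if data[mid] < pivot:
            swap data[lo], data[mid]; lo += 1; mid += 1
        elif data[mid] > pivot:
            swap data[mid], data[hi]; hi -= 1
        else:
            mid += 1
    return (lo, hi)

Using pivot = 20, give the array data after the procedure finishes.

[9, 17, 3, 5, 15, 11, 13, 6, 18, 4, 7, 20]

lo=0 mid=0 hi=11
20=20: mid=1
9<20: swap(0,1), lo=1 mid=2 ⇒ [9, 20, 17, 3, 5, 15, 11, 13, 6, 18, 4, 7]
17<20: swap(1,2), lo=2 mid=3 ⇒ [9, 17, 20, 3, 5, 15, 11, 13, 6, 18, 4, 7]
3<20: swap(2,3), lo=3 mid=4 ⇒ [9, 17, 3, 20, 5, 15, 11, 13, 6, 18, 4, 7]
5<20: swap(3,4), lo=4 mid=5 ⇒ [9, 17, 3, 5, 20, 15, 11, 13, 6, 18, 4, 7]
15<20: swap(4,5), lo=5 mid=6 ⇒ [9, 17, 3, 5, 15, 20, 11, 13, 6, 18, 4, 7]
11<20: swap(5,6), lo=6 mid=7 ⇒ [9, 17, 3, 5, 15, 11, 20, 13, 6, 18, 4, 7]
13<20: swap(6,7), lo=7 mid=8 ⇒ [9, 17, 3, 5, 15, 11, 13, 20, 6, 18, 4, 7]
6<20: swap(7,8), lo=8 mid=9 ⇒ [9, 17, 3, 5, 15, 11, 13, 6, 20, 18, 4, 7]
18<20: swap(8,9), lo=9 mid=10 ⇒ [9, 17, 3, 5, 15, 11, 13, 6, 18, 20, 4, 7]
4<20: swap(9,10), lo=10 mid=11 ⇒ [9, 17, 3, 5, 15, 11, 13, 6, 18, 4, 20, 7]
7<20: swap(10,11), lo=11 mid=12 ⇒ [9, 17, 3, 5, 15, 11, 13, 6, 18, 4, 7, 20]
done. lo=11 hi=11; data=[9, 17, 3, 5, 15, 11, 13, 6, 18, 4, 7, 20]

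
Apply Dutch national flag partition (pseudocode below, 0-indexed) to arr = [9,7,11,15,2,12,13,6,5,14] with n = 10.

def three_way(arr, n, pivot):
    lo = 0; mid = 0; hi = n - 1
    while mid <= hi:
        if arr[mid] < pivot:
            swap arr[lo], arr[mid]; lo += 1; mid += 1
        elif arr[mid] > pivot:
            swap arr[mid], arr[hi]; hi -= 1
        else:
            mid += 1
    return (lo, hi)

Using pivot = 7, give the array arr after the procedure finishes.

pivot = 7; lo=0, mid=0, hi=9
arr[mid]=9>7: swap arr[0],arr[9]; hi=8 → [14,7,11,15,2,12,13,6,5,9]
arr[mid]=14>7: swap arr[0],arr[8]; hi=7 → [5,7,11,15,2,12,13,6,14,9]
arr[mid]=5<7: swap arr[0],arr[0]; lo=1,mid=1 → [5,7,11,15,2,12,13,6,14,9]
arr[mid]=7=7: mid=2
arr[mid]=11>7: swap arr[2],arr[7]; hi=6 → [5,7,6,15,2,12,13,11,14,9]
arr[mid]=6<7: swap arr[1],arr[2]; lo=2,mid=3 → [5,6,7,15,2,12,13,11,14,9]
arr[mid]=15>7: swap arr[3],arr[6]; hi=5 → [5,6,7,13,2,12,15,11,14,9]
arr[mid]=13>7: swap arr[3],arr[5]; hi=4 → [5,6,7,12,2,13,15,11,14,9]
arr[mid]=12>7: swap arr[3],arr[4]; hi=3 → [5,6,7,2,12,13,15,11,14,9]
arr[mid]=2<7: swap arr[2],arr[3]; lo=3,mid=4 → [5,6,2,7,12,13,15,11,14,9]
end: lo=3, hi=3; arr = [5,6,2,7,12,13,15,11,14,9]

[5,6,2,7,12,13,15,11,14,9]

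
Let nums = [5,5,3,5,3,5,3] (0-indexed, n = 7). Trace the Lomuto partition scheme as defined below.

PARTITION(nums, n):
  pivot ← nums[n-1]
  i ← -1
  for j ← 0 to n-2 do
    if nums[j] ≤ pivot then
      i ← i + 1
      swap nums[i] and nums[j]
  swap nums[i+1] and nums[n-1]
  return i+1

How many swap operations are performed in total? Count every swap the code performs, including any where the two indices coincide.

pivot = nums[6] = 3; i = -1
j=0: nums[0]=5 > 3 → no swap
j=1: nums[1]=5 > 3 → no swap
j=2: nums[2]=3 ≤ 3 → i=0, swap nums[0],nums[2] → [3,5,5,5,3,5,3]
j=3: nums[3]=5 > 3 → no swap
j=4: nums[4]=3 ≤ 3 → i=1, swap nums[1],nums[4] → [3,3,5,5,5,5,3]
j=5: nums[5]=5 > 3 → no swap
final swap nums[2],nums[6] → [3,3,3,5,5,5,5]; return 2

3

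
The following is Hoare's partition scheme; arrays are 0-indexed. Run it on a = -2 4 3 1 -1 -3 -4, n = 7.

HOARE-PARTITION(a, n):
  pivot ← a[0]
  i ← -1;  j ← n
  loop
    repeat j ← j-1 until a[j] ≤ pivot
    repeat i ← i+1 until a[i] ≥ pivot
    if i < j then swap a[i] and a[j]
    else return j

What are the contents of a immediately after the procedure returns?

-4 -3 3 1 -1 4 -2

pivot=-2
j stops at 6 (-4), i stops at 0 (-2); swap ⇒ -4 4 3 1 -1 -3 -2
j stops at 5 (-3), i stops at 1 (4); swap ⇒ -4 -3 3 1 -1 4 -2
j stops at 1, i stops at 2; i≥j ⇒ return 1. a=-4 -3 3 1 -1 4 -2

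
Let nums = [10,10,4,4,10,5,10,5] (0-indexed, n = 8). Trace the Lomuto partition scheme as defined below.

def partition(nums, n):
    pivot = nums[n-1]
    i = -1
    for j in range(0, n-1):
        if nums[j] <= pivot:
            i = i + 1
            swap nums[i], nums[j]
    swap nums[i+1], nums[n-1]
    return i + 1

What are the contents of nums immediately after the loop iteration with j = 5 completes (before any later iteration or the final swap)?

[4,4,5,10,10,10,10,5]

pivot=5, i=-1
j=0: 10>5, skip
j=1: 10>5, skip
j=2: 4≤5, i=0, swap(0,2) ⇒ [4,10,10,4,10,5,10,5]
j=3: 4≤5, i=1, swap(1,3) ⇒ [4,4,10,10,10,5,10,5]
j=4: 10>5, skip
j=5: 5≤5, i=2, swap(2,5) ⇒ [4,4,5,10,10,10,10,5]
(after j=5) nums = [4,4,5,10,10,10,10,5]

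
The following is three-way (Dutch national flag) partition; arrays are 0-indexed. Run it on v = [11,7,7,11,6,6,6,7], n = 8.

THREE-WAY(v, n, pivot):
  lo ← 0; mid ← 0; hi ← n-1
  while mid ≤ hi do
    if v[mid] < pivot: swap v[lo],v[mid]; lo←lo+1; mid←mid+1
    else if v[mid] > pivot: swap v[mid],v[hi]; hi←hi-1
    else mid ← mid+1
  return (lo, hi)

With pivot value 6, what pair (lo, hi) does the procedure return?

(0, 2)

lo=0 mid=0 hi=7
11>6: swap(0,7), hi=6 ⇒ [7,7,7,11,6,6,6,11]
7>6: swap(0,6), hi=5 ⇒ [6,7,7,11,6,6,7,11]
6=6: mid=1
7>6: swap(1,5), hi=4 ⇒ [6,6,7,11,6,7,7,11]
6=6: mid=2
7>6: swap(2,4), hi=3 ⇒ [6,6,6,11,7,7,7,11]
6=6: mid=3
11>6: swap(3,3), hi=2 ⇒ [6,6,6,11,7,7,7,11]
done. lo=0 hi=2; v=[6,6,6,11,7,7,7,11]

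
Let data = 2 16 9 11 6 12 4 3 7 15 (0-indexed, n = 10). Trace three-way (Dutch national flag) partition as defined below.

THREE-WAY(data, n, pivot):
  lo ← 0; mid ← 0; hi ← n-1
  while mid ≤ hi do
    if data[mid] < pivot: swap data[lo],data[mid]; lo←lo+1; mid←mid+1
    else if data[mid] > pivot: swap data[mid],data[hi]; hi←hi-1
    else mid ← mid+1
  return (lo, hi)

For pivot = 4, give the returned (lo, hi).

(2, 2)

lo=0 mid=0 hi=9
2<4: swap(0,0), lo=1 mid=1 ⇒ 2 16 9 11 6 12 4 3 7 15
16>4: swap(1,9), hi=8 ⇒ 2 15 9 11 6 12 4 3 7 16
15>4: swap(1,8), hi=7 ⇒ 2 7 9 11 6 12 4 3 15 16
7>4: swap(1,7), hi=6 ⇒ 2 3 9 11 6 12 4 7 15 16
3<4: swap(1,1), lo=2 mid=2 ⇒ 2 3 9 11 6 12 4 7 15 16
9>4: swap(2,6), hi=5 ⇒ 2 3 4 11 6 12 9 7 15 16
4=4: mid=3
11>4: swap(3,5), hi=4 ⇒ 2 3 4 12 6 11 9 7 15 16
12>4: swap(3,4), hi=3 ⇒ 2 3 4 6 12 11 9 7 15 16
6>4: swap(3,3), hi=2 ⇒ 2 3 4 6 12 11 9 7 15 16
done. lo=2 hi=2; data=2 3 4 6 12 11 9 7 15 16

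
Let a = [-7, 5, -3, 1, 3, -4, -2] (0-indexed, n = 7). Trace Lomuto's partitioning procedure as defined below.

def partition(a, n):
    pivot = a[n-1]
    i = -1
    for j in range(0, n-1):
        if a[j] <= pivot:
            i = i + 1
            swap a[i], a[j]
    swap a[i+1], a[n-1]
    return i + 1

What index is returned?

pivot = a[6] = -2; i = -1
j=0: a[0]=-7 ≤ -2 → i=0, swap a[0],a[0] (no change) → [-7, 5, -3, 1, 3, -4, -2]
j=1: a[1]=5 > -2 → no swap
j=2: a[2]=-3 ≤ -2 → i=1, swap a[1],a[2] → [-7, -3, 5, 1, 3, -4, -2]
j=3: a[3]=1 > -2 → no swap
j=4: a[4]=3 > -2 → no swap
j=5: a[5]=-4 ≤ -2 → i=2, swap a[2],a[5] → [-7, -3, -4, 1, 3, 5, -2]
final swap a[3],a[6] → [-7, -3, -4, -2, 3, 5, 1]; return 3

3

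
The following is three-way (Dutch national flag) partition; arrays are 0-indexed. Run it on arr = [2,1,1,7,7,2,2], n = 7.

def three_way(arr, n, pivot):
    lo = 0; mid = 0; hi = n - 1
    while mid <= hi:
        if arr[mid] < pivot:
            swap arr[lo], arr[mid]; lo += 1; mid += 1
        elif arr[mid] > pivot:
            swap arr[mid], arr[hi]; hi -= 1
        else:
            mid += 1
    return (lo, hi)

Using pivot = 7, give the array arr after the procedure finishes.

pivot = 7; lo=0, mid=0, hi=6
arr[mid]=2<7: swap arr[0],arr[0]; lo=1,mid=1 → [2,1,1,7,7,2,2]
arr[mid]=1<7: swap arr[1],arr[1]; lo=2,mid=2 → [2,1,1,7,7,2,2]
arr[mid]=1<7: swap arr[2],arr[2]; lo=3,mid=3 → [2,1,1,7,7,2,2]
arr[mid]=7=7: mid=4
arr[mid]=7=7: mid=5
arr[mid]=2<7: swap arr[3],arr[5]; lo=4,mid=6 → [2,1,1,2,7,7,2]
arr[mid]=2<7: swap arr[4],arr[6]; lo=5,mid=7 → [2,1,1,2,2,7,7]
end: lo=5, hi=6; arr = [2,1,1,2,2,7,7]

[2,1,1,2,2,7,7]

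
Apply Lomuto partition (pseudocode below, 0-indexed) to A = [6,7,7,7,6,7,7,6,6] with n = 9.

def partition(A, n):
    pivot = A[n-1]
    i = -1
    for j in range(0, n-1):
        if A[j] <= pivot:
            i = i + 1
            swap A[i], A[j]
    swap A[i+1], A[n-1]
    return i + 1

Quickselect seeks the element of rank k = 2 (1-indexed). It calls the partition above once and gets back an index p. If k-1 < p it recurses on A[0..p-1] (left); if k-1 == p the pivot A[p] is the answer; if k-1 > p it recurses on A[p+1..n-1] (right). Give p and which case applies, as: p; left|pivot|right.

pivot=6, i=-1
j=0: 6≤6, i=0, swap(0,0) ⇒ [6,7,7,7,6,7,7,6,6]
j=1: 7>6, skip
j=2: 7>6, skip
j=3: 7>6, skip
j=4: 6≤6, i=1, swap(1,4) ⇒ [6,6,7,7,7,7,7,6,6]
j=5: 7>6, skip
j=6: 7>6, skip
j=7: 6≤6, i=2, swap(2,7) ⇒ [6,6,6,7,7,7,7,7,6]
swap(3,8) ⇒ [6,6,6,6,7,7,7,7,7]; return 3
p = 3; k-1 = 1 < 3 ⇒ left

3; left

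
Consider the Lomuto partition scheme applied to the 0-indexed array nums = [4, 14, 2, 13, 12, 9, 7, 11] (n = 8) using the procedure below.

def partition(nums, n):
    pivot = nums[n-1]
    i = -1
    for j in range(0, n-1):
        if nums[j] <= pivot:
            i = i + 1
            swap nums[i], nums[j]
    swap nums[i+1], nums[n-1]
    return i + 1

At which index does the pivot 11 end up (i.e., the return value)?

pivot=11, i=-1
j=0: 4≤11, i=0, swap(0,0) ⇒ [4, 14, 2, 13, 12, 9, 7, 11]
j=1: 14>11, skip
j=2: 2≤11, i=1, swap(1,2) ⇒ [4, 2, 14, 13, 12, 9, 7, 11]
j=3: 13>11, skip
j=4: 12>11, skip
j=5: 9≤11, i=2, swap(2,5) ⇒ [4, 2, 9, 13, 12, 14, 7, 11]
j=6: 7≤11, i=3, swap(3,6) ⇒ [4, 2, 9, 7, 12, 14, 13, 11]
swap(4,7) ⇒ [4, 2, 9, 7, 11, 14, 13, 12]; return 4

4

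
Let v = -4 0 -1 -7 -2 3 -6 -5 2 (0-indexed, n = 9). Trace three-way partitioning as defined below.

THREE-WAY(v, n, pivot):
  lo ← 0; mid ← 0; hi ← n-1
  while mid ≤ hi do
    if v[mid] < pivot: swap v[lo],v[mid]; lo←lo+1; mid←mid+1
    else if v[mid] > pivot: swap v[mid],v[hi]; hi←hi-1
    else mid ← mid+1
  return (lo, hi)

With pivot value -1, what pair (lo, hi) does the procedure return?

(5, 5)

lo=0 mid=0 hi=8
-4<-1: swap(0,0), lo=1 mid=1 ⇒ -4 0 -1 -7 -2 3 -6 -5 2
0>-1: swap(1,8), hi=7 ⇒ -4 2 -1 -7 -2 3 -6 -5 0
2>-1: swap(1,7), hi=6 ⇒ -4 -5 -1 -7 -2 3 -6 2 0
-5<-1: swap(1,1), lo=2 mid=2 ⇒ -4 -5 -1 -7 -2 3 -6 2 0
-1=-1: mid=3
-7<-1: swap(2,3), lo=3 mid=4 ⇒ -4 -5 -7 -1 -2 3 -6 2 0
-2<-1: swap(3,4), lo=4 mid=5 ⇒ -4 -5 -7 -2 -1 3 -6 2 0
3>-1: swap(5,6), hi=5 ⇒ -4 -5 -7 -2 -1 -6 3 2 0
-6<-1: swap(4,5), lo=5 mid=6 ⇒ -4 -5 -7 -2 -6 -1 3 2 0
done. lo=5 hi=5; v=-4 -5 -7 -2 -6 -1 3 2 0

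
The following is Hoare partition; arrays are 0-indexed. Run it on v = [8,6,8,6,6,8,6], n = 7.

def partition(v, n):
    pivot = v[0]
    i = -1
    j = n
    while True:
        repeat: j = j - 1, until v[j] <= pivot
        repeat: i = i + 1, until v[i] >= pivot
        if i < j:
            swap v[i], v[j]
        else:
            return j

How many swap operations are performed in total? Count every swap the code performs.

2

pivot = v[0] = 8; i = -1, j = 7
j→6 (v[6]=6≤8), i→0 (v[0]=8≥8); i<j, swap → [6,6,8,6,6,8,8]
j→5 (v[5]=8≤8), i→2 (v[2]=8≥8); i<j, swap → [6,6,8,6,6,8,8]
j→4, i→5; i≥j, return j=4. v = [6,6,8,6,6,8,8]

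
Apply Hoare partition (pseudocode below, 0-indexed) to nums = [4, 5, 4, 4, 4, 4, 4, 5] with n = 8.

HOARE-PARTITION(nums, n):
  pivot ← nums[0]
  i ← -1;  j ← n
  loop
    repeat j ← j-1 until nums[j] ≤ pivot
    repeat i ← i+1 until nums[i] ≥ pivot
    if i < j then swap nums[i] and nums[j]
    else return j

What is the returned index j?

3

pivot=4
j stops at 6 (4), i stops at 0 (4); swap ⇒ [4, 5, 4, 4, 4, 4, 4, 5]
j stops at 5 (4), i stops at 1 (5); swap ⇒ [4, 4, 4, 4, 4, 5, 4, 5]
j stops at 4 (4), i stops at 2 (4); swap ⇒ [4, 4, 4, 4, 4, 5, 4, 5]
j stops at 3, i stops at 3; i≥j ⇒ return 3. nums=[4, 4, 4, 4, 4, 5, 4, 5]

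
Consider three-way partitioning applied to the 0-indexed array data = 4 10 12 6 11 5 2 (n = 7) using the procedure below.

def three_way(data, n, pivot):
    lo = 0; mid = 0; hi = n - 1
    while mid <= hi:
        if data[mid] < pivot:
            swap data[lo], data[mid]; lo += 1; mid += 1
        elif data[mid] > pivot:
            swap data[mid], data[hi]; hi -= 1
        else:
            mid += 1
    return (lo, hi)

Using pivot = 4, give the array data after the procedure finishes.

2 4 6 11 5 12 10

lo=0 mid=0 hi=6
4=4: mid=1
10>4: swap(1,6), hi=5 ⇒ 4 2 12 6 11 5 10
2<4: swap(0,1), lo=1 mid=2 ⇒ 2 4 12 6 11 5 10
12>4: swap(2,5), hi=4 ⇒ 2 4 5 6 11 12 10
5>4: swap(2,4), hi=3 ⇒ 2 4 11 6 5 12 10
11>4: swap(2,3), hi=2 ⇒ 2 4 6 11 5 12 10
6>4: swap(2,2), hi=1 ⇒ 2 4 6 11 5 12 10
done. lo=1 hi=1; data=2 4 6 11 5 12 10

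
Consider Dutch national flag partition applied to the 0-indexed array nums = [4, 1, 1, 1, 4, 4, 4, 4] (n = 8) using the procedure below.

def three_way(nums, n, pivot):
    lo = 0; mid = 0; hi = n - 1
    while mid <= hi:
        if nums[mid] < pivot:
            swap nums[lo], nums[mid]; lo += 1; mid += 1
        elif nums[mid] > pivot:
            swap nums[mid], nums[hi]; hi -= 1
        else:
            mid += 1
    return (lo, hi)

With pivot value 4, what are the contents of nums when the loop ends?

lo=0 mid=0 hi=7
4=4: mid=1
1<4: swap(0,1), lo=1 mid=2 ⇒ [1, 4, 1, 1, 4, 4, 4, 4]
1<4: swap(1,2), lo=2 mid=3 ⇒ [1, 1, 4, 1, 4, 4, 4, 4]
1<4: swap(2,3), lo=3 mid=4 ⇒ [1, 1, 1, 4, 4, 4, 4, 4]
4=4: mid=5
4=4: mid=6
4=4: mid=7
4=4: mid=8
done. lo=3 hi=7; nums=[1, 1, 1, 4, 4, 4, 4, 4]

[1, 1, 1, 4, 4, 4, 4, 4]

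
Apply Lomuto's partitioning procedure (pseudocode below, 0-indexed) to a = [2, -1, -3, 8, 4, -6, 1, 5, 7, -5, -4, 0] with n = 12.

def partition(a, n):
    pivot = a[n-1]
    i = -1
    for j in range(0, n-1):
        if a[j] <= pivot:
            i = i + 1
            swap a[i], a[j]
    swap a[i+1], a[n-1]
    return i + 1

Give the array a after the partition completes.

pivot = a[11] = 0; i = -1
j=0: a[0]=2 > 0 → no swap
j=1: a[1]=-1 ≤ 0 → i=0, swap a[0],a[1] → [-1, 2, -3, 8, 4, -6, 1, 5, 7, -5, -4, 0]
j=2: a[2]=-3 ≤ 0 → i=1, swap a[1],a[2] → [-1, -3, 2, 8, 4, -6, 1, 5, 7, -5, -4, 0]
j=3: a[3]=8 > 0 → no swap
j=4: a[4]=4 > 0 → no swap
j=5: a[5]=-6 ≤ 0 → i=2, swap a[2],a[5] → [-1, -3, -6, 8, 4, 2, 1, 5, 7, -5, -4, 0]
j=6: a[6]=1 > 0 → no swap
j=7: a[7]=5 > 0 → no swap
j=8: a[8]=7 > 0 → no swap
j=9: a[9]=-5 ≤ 0 → i=3, swap a[3],a[9] → [-1, -3, -6, -5, 4, 2, 1, 5, 7, 8, -4, 0]
j=10: a[10]=-4 ≤ 0 → i=4, swap a[4],a[10] → [-1, -3, -6, -5, -4, 2, 1, 5, 7, 8, 4, 0]
final swap a[5],a[11] → [-1, -3, -6, -5, -4, 0, 1, 5, 7, 8, 4, 2]; return 5

[-1, -3, -6, -5, -4, 0, 1, 5, 7, 8, 4, 2]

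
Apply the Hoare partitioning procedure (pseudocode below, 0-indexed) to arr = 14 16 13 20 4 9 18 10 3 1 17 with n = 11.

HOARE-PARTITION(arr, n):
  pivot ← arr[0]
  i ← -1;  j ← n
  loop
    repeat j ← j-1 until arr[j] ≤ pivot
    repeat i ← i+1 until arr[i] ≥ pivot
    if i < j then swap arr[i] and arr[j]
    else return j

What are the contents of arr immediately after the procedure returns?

pivot = arr[0] = 14; i = -1, j = 11
j→9 (arr[9]=1≤14), i→0 (arr[0]=14≥14); i<j, swap → 1 16 13 20 4 9 18 10 3 14 17
j→8 (arr[8]=3≤14), i→1 (arr[1]=16≥14); i<j, swap → 1 3 13 20 4 9 18 10 16 14 17
j→7 (arr[7]=10≤14), i→3 (arr[3]=20≥14); i<j, swap → 1 3 13 10 4 9 18 20 16 14 17
j→5, i→6; i≥j, return j=5. arr = 1 3 13 10 4 9 18 20 16 14 17

1 3 13 10 4 9 18 20 16 14 17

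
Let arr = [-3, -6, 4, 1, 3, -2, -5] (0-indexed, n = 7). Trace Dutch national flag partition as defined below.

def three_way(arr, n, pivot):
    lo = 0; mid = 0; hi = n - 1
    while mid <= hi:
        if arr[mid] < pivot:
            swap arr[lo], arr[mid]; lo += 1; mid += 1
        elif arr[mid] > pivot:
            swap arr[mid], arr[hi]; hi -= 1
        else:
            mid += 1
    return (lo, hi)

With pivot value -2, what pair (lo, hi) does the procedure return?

(3, 3)

pivot = -2; lo=0, mid=0, hi=6
arr[mid]=-3<-2: swap arr[0],arr[0]; lo=1,mid=1 → [-3, -6, 4, 1, 3, -2, -5]
arr[mid]=-6<-2: swap arr[1],arr[1]; lo=2,mid=2 → [-3, -6, 4, 1, 3, -2, -5]
arr[mid]=4>-2: swap arr[2],arr[6]; hi=5 → [-3, -6, -5, 1, 3, -2, 4]
arr[mid]=-5<-2: swap arr[2],arr[2]; lo=3,mid=3 → [-3, -6, -5, 1, 3, -2, 4]
arr[mid]=1>-2: swap arr[3],arr[5]; hi=4 → [-3, -6, -5, -2, 3, 1, 4]
arr[mid]=-2=-2: mid=4
arr[mid]=3>-2: swap arr[4],arr[4]; hi=3 → [-3, -6, -5, -2, 3, 1, 4]
end: lo=3, hi=3; arr = [-3, -6, -5, -2, 3, 1, 4]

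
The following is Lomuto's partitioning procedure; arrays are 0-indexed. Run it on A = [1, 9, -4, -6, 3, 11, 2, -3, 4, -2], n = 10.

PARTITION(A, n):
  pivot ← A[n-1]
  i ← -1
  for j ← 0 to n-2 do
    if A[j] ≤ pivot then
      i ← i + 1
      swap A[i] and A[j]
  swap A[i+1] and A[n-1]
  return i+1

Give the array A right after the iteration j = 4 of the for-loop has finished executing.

pivot=-2, i=-1
j=0: 1>-2, skip
j=1: 9>-2, skip
j=2: -4≤-2, i=0, swap(0,2) ⇒ [-4, 9, 1, -6, 3, 11, 2, -3, 4, -2]
j=3: -6≤-2, i=1, swap(1,3) ⇒ [-4, -6, 1, 9, 3, 11, 2, -3, 4, -2]
j=4: 3>-2, skip
(after j=4) A = [-4, -6, 1, 9, 3, 11, 2, -3, 4, -2]

[-4, -6, 1, 9, 3, 11, 2, -3, 4, -2]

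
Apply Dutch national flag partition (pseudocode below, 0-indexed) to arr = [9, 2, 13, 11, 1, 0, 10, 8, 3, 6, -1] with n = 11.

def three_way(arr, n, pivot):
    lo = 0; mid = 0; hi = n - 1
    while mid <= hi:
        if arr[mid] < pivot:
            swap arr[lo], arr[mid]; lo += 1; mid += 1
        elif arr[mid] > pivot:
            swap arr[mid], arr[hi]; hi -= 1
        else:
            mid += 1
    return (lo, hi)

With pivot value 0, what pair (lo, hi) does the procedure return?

(1, 1)

lo=0 mid=0 hi=10
9>0: swap(0,10), hi=9 ⇒ [-1, 2, 13, 11, 1, 0, 10, 8, 3, 6, 9]
-1<0: swap(0,0), lo=1 mid=1 ⇒ [-1, 2, 13, 11, 1, 0, 10, 8, 3, 6, 9]
2>0: swap(1,9), hi=8 ⇒ [-1, 6, 13, 11, 1, 0, 10, 8, 3, 2, 9]
6>0: swap(1,8), hi=7 ⇒ [-1, 3, 13, 11, 1, 0, 10, 8, 6, 2, 9]
3>0: swap(1,7), hi=6 ⇒ [-1, 8, 13, 11, 1, 0, 10, 3, 6, 2, 9]
8>0: swap(1,6), hi=5 ⇒ [-1, 10, 13, 11, 1, 0, 8, 3, 6, 2, 9]
10>0: swap(1,5), hi=4 ⇒ [-1, 0, 13, 11, 1, 10, 8, 3, 6, 2, 9]
0=0: mid=2
13>0: swap(2,4), hi=3 ⇒ [-1, 0, 1, 11, 13, 10, 8, 3, 6, 2, 9]
1>0: swap(2,3), hi=2 ⇒ [-1, 0, 11, 1, 13, 10, 8, 3, 6, 2, 9]
11>0: swap(2,2), hi=1 ⇒ [-1, 0, 11, 1, 13, 10, 8, 3, 6, 2, 9]
done. lo=1 hi=1; arr=[-1, 0, 11, 1, 13, 10, 8, 3, 6, 2, 9]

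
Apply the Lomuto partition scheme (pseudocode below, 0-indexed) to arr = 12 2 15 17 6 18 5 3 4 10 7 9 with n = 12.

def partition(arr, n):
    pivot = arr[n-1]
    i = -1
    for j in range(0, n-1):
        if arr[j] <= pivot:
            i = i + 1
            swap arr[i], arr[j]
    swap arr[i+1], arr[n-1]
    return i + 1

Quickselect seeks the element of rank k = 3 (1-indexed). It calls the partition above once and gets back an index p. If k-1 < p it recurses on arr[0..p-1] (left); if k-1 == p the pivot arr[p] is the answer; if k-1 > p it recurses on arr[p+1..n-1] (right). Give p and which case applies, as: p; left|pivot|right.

6; left

pivot=9, i=-1
j=0: 12>9, skip
j=1: 2≤9, i=0, swap(0,1) ⇒ 2 12 15 17 6 18 5 3 4 10 7 9
j=2: 15>9, skip
j=3: 17>9, skip
j=4: 6≤9, i=1, swap(1,4) ⇒ 2 6 15 17 12 18 5 3 4 10 7 9
j=5: 18>9, skip
j=6: 5≤9, i=2, swap(2,6) ⇒ 2 6 5 17 12 18 15 3 4 10 7 9
j=7: 3≤9, i=3, swap(3,7) ⇒ 2 6 5 3 12 18 15 17 4 10 7 9
j=8: 4≤9, i=4, swap(4,8) ⇒ 2 6 5 3 4 18 15 17 12 10 7 9
j=9: 10>9, skip
j=10: 7≤9, i=5, swap(5,10) ⇒ 2 6 5 3 4 7 15 17 12 10 18 9
swap(6,11) ⇒ 2 6 5 3 4 7 9 17 12 10 18 15; return 6
p = 6; k-1 = 2 < 6 ⇒ left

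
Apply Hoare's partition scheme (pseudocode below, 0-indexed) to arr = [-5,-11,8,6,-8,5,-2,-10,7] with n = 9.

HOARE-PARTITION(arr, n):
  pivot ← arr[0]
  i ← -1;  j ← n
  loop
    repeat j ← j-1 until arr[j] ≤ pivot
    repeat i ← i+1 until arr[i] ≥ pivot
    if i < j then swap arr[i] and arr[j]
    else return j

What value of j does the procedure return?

pivot = arr[0] = -5; i = -1, j = 9
j→7 (arr[7]=-10≤-5), i→0 (arr[0]=-5≥-5); i<j, swap → [-10,-11,8,6,-8,5,-2,-5,7]
j→4 (arr[4]=-8≤-5), i→2 (arr[2]=8≥-5); i<j, swap → [-10,-11,-8,6,8,5,-2,-5,7]
j→2, i→3; i≥j, return j=2. arr = [-10,-11,-8,6,8,5,-2,-5,7]

2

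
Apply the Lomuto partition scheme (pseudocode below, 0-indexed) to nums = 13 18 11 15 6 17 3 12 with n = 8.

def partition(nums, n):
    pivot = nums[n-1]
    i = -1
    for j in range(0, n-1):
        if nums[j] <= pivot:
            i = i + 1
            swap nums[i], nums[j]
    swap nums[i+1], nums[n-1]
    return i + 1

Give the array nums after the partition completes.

pivot = nums[7] = 12; i = -1
j=0: nums[0]=13 > 12 → no swap
j=1: nums[1]=18 > 12 → no swap
j=2: nums[2]=11 ≤ 12 → i=0, swap nums[0],nums[2] → 11 18 13 15 6 17 3 12
j=3: nums[3]=15 > 12 → no swap
j=4: nums[4]=6 ≤ 12 → i=1, swap nums[1],nums[4] → 11 6 13 15 18 17 3 12
j=5: nums[5]=17 > 12 → no swap
j=6: nums[6]=3 ≤ 12 → i=2, swap nums[2],nums[6] → 11 6 3 15 18 17 13 12
final swap nums[3],nums[7] → 11 6 3 12 18 17 13 15; return 3

11 6 3 12 18 17 13 15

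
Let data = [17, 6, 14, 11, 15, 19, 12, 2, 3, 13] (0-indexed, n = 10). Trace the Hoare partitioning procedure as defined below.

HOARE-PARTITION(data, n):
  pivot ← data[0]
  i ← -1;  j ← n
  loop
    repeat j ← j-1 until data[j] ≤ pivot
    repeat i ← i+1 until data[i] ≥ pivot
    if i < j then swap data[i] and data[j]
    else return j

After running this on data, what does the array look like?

[13, 6, 14, 11, 15, 3, 12, 2, 19, 17]

pivot = data[0] = 17; i = -1, j = 10
j→9 (data[9]=13≤17), i→0 (data[0]=17≥17); i<j, swap → [13, 6, 14, 11, 15, 19, 12, 2, 3, 17]
j→8 (data[8]=3≤17), i→5 (data[5]=19≥17); i<j, swap → [13, 6, 14, 11, 15, 3, 12, 2, 19, 17]
j→7, i→8; i≥j, return j=7. data = [13, 6, 14, 11, 15, 3, 12, 2, 19, 17]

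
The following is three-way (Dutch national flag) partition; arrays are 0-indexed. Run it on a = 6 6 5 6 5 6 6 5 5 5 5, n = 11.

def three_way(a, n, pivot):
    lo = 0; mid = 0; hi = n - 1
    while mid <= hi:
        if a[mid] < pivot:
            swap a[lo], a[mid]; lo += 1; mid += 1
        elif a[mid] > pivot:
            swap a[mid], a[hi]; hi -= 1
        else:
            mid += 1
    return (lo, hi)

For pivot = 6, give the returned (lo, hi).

lo=0 mid=0 hi=10
6=6: mid=1
6=6: mid=2
5<6: swap(0,2), lo=1 mid=3 ⇒ 5 6 6 6 5 6 6 5 5 5 5
6=6: mid=4
5<6: swap(1,4), lo=2 mid=5 ⇒ 5 5 6 6 6 6 6 5 5 5 5
6=6: mid=6
6=6: mid=7
5<6: swap(2,7), lo=3 mid=8 ⇒ 5 5 5 6 6 6 6 6 5 5 5
5<6: swap(3,8), lo=4 mid=9 ⇒ 5 5 5 5 6 6 6 6 6 5 5
5<6: swap(4,9), lo=5 mid=10 ⇒ 5 5 5 5 5 6 6 6 6 6 5
5<6: swap(5,10), lo=6 mid=11 ⇒ 5 5 5 5 5 5 6 6 6 6 6
done. lo=6 hi=10; a=5 5 5 5 5 5 6 6 6 6 6

(6, 10)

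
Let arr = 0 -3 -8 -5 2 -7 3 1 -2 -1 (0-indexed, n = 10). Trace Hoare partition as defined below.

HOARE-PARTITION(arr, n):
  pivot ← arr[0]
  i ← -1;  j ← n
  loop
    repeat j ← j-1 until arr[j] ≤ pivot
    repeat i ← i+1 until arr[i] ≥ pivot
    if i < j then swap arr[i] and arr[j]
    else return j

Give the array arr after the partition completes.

-1 -3 -8 -5 -2 -7 3 1 2 0

pivot=0
j stops at 9 (-1), i stops at 0 (0); swap ⇒ -1 -3 -8 -5 2 -7 3 1 -2 0
j stops at 8 (-2), i stops at 4 (2); swap ⇒ -1 -3 -8 -5 -2 -7 3 1 2 0
j stops at 5, i stops at 6; i≥j ⇒ return 5. arr=-1 -3 -8 -5 -2 -7 3 1 2 0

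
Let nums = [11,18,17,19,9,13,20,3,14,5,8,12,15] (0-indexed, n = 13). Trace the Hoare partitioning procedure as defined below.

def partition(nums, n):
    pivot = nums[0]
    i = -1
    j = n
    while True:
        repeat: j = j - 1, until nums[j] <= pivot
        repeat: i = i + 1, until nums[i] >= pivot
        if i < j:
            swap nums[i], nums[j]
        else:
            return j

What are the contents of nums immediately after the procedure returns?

[8,5,3,9,19,13,20,17,14,18,11,12,15]

pivot = nums[0] = 11; i = -1, j = 13
j→10 (nums[10]=8≤11), i→0 (nums[0]=11≥11); i<j, swap → [8,18,17,19,9,13,20,3,14,5,11,12,15]
j→9 (nums[9]=5≤11), i→1 (nums[1]=18≥11); i<j, swap → [8,5,17,19,9,13,20,3,14,18,11,12,15]
j→7 (nums[7]=3≤11), i→2 (nums[2]=17≥11); i<j, swap → [8,5,3,19,9,13,20,17,14,18,11,12,15]
j→4 (nums[4]=9≤11), i→3 (nums[3]=19≥11); i<j, swap → [8,5,3,9,19,13,20,17,14,18,11,12,15]
j→3, i→4; i≥j, return j=3. nums = [8,5,3,9,19,13,20,17,14,18,11,12,15]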